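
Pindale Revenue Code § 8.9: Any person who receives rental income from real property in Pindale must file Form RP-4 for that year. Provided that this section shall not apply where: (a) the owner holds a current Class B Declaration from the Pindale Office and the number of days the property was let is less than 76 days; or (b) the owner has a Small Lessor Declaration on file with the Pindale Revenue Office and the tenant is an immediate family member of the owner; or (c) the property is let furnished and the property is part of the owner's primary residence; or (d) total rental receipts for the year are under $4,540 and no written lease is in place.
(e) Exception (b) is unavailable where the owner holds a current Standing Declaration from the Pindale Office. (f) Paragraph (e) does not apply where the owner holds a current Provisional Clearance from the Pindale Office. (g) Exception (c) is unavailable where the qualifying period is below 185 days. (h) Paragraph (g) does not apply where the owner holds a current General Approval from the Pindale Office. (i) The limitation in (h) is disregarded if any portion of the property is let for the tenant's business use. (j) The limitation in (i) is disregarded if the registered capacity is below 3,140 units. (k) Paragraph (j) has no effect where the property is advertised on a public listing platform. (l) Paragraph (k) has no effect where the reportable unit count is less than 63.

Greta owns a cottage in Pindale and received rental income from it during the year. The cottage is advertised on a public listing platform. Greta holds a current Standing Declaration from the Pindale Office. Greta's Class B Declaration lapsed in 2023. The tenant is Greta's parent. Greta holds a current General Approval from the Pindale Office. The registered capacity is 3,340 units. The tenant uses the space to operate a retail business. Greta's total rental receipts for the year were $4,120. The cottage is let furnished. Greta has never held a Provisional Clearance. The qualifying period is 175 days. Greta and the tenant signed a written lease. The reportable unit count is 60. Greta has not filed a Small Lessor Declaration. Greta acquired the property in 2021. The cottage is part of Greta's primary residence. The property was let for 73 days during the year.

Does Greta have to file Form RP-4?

Yes — Greta must file Form RP-4.

Exception (a) does not apply: there is no Class B Declaration in force.
Exception (b) does not apply: no Small Lessor Declaration is on file.
Exception (c)'s conditions are all satisfied: the property is let furnished; the cottage is part of the primary residence. However, paragraphs (g)–(l) must be considered: (g) applies — the qualifying period is 175 days, below the 185 days limit. (h) applies (a current General Approval is held), but is itself disapplied by (i): (i) is triggered — the space is let for business use. (j), which would lift (i), is not triggered — the registered capacity is 3,340 units, not below 3,140 units. (c) is therefore removed.
Exception (d) requires that no written lease is in place; but a written lease is in place, so (d) is unavailable.
No exception displaces § 8.9.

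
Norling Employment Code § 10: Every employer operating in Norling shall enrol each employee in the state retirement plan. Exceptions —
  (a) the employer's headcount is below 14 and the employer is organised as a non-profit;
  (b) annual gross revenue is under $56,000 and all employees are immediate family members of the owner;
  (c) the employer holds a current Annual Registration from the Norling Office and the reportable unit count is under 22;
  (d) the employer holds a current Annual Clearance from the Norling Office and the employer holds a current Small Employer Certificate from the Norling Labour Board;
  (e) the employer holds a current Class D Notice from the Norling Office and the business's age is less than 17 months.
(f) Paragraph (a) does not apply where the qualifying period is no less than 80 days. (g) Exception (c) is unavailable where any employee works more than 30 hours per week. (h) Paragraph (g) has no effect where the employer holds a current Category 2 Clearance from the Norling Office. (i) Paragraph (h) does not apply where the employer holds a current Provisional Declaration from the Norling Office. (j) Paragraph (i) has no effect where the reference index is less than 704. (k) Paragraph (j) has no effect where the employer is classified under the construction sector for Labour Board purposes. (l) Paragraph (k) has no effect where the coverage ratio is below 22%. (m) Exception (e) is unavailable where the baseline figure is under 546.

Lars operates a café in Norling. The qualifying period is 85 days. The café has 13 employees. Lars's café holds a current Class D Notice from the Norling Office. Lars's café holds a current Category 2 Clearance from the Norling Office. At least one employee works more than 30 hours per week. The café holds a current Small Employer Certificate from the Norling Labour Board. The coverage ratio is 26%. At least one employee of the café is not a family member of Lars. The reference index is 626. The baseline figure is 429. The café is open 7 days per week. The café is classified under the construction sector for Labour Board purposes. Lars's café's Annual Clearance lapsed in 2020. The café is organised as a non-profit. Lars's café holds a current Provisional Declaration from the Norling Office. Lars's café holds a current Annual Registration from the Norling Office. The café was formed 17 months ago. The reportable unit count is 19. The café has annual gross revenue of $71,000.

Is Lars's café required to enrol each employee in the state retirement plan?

Exception (a)'s conditions are all satisfied: the employer's headcount is 13, below the 14 limit; the employer is a non-profit. But applying paragraph (f): (f) applies — the qualifying period is 85 days, meeting the 80 days threshold. (a) is therefore removed.
Exception (b) does not apply: annual gross revenue is $71,000, not under $56,000.
All of (c)'s requirements are met (a current Annual Registration is held; the reportable unit count is 19, under the 22 limit). But: (g) operates against (c): at least one employee exceeds 30 hours/week. (h) is triggered (a current Category 2 Clearance is held), but is overridden by (i): (i) operates against (h): a current Provisional Declaration is held. (j) is engaged (the reference index is 626, less than the 704 limit), but yields to (k): (k) applies — the café is classified under the construction sector. (l) does not operate here (the coverage ratio is 26%, not below 22%), so (k) stands. Exception (c) does not apply.
Exception (d) fails — the Annual Clearance is not current.
Exception (e) does not apply: the business's age is 17 months, not less than 17 months.
No exception is made out. Lars's café falls within the general rule.

Yes — Lars's café must enrol each employee in the state retirement plan.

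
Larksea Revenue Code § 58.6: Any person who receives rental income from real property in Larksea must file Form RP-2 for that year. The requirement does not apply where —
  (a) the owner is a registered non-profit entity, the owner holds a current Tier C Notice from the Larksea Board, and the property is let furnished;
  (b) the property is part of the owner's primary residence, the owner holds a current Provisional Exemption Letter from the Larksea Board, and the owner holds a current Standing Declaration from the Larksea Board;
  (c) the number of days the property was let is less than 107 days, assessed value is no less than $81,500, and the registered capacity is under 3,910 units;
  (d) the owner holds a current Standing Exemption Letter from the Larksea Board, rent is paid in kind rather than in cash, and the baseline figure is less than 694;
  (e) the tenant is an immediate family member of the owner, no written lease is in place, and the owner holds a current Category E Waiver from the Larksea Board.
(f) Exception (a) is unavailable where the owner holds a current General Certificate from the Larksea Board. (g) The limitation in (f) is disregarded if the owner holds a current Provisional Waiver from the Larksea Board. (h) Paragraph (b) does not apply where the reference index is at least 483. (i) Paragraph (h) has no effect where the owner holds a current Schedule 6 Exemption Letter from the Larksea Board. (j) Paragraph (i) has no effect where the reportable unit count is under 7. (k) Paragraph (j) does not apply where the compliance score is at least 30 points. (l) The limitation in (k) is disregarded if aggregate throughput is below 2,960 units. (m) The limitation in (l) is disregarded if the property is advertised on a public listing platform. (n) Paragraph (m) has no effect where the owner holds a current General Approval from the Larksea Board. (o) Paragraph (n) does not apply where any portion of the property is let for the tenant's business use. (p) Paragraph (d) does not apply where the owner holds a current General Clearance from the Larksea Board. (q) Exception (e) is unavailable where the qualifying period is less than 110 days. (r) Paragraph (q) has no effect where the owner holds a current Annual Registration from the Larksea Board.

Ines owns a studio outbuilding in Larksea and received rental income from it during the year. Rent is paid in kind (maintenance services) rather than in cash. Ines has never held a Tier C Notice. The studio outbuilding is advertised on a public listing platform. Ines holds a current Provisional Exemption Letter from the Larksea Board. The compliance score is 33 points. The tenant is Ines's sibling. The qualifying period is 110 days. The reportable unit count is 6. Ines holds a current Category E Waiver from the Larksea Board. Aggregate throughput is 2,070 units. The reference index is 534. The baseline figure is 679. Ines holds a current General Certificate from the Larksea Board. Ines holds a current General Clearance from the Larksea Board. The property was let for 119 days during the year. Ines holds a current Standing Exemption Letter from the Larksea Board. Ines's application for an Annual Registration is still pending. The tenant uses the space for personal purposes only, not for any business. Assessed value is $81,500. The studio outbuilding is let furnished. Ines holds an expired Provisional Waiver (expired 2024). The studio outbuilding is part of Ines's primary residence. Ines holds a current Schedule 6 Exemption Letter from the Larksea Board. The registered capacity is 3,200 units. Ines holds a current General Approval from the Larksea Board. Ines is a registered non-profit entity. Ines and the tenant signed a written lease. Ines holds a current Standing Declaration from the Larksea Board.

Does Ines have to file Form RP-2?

Exception (a) does not apply: no current Tier C Notice is held.
Exception (b) is satisfied on its face — the studio outbuilding is part of the primary residence; a current Provisional Exemption Letter is held; a current Standing Declaration is held. But: (h) applies — the reference index is 534, meeting the 483 threshold. (i) is triggered (a current Schedule 6 Exemption Letter is held), but is itself disapplied by (j): (j) applies — the reportable unit count is 6, under the 7 limit. (k) would limit (j) — the compliance score is 33 points, meeting the 30 points threshold — but (l) sets (k) aside: (l) operates against (k): aggregate throughput is 2,070 units, below the 2,960 units limit. (m) would limit (l) — the property is publicly advertised — but (n) sets (m) aside: (n) operates — a current General Approval is held. (o) is not engaged (the space is used for personal purposes only), so (n) stands. (b) is therefore removed.
Exception (c) fails — the number of days the property was let is 119 days, not less than 107 days.
Exception (d) is satisfied on its face — a current Standing Exemption Letter is held; rent is paid in kind; the baseline figure is 679, less than the 694 limit. But: (p) is engaged — a current General Clearance is held. So (d) is unavailable.
Exception (e) requires that no written lease is in place; but a written lease is in place, so (e) is unavailable.
Every exception is unavailable, so the rule governs.

Yes — Ines must file Form RP-2.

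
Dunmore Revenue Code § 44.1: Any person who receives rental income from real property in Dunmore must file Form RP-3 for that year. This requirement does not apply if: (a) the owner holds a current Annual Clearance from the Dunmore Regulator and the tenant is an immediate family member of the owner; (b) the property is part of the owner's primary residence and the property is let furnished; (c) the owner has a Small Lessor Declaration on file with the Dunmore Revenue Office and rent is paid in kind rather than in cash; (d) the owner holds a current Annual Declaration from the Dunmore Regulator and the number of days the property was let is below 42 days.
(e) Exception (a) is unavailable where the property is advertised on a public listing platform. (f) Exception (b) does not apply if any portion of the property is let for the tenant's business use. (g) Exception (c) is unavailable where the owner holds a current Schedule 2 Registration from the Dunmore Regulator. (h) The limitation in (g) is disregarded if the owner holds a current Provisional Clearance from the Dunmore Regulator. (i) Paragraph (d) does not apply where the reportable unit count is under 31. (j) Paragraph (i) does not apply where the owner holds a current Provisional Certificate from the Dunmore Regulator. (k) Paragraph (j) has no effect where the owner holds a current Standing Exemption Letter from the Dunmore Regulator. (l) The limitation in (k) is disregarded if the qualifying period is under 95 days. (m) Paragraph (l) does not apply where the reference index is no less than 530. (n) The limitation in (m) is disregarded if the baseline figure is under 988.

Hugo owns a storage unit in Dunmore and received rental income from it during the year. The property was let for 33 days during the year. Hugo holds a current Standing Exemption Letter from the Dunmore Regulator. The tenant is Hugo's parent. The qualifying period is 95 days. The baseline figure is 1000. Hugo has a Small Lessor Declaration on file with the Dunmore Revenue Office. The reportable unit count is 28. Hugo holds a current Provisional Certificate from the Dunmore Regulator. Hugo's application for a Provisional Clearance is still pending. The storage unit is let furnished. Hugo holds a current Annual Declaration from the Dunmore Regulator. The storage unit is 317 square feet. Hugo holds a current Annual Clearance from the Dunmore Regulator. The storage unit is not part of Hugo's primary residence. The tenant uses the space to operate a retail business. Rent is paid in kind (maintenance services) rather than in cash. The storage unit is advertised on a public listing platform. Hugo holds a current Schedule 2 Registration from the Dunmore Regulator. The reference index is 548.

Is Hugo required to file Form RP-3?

Yes — Hugo must file Form RP-3.

All of (a)'s requirements are met (a current Annual Clearance is held; the tenant is an immediate family member). Turning to paragraph (e): (e) applies — the property is publicly advertised. Exception (a) does not apply.
Exception (b) fails — the storage unit is not part of the primary residence.
Exception (c)'s conditions are all satisfied: a Small Lessor Declaration is on file; rent is paid in kind. But applying paragraphs (g)–(h): (g) applies — a current Schedule 2 Registration is held. (h), which would lift (g), is not engaged — there is no Provisional Clearance in force. (c) is therefore removed.
Exception (d): a current Annual Declaration is held; the number of days the property was let is 33 days, below the 42 days limit — every condition holds. However, paragraphs (i)–(n) must be considered: (i) operates against (d): the reportable unit count is 28, under the 31 limit. (j) would limit (i) — a current Provisional Certificate is held — but (k) sets (j) aside: (k) operates against (j): a current Standing Exemption Letter is held. (l), which would lift (k), is not engaged — the qualifying period is 95 days, not under 95 days. (d) is therefore removed.
No exception displaces § 44.1.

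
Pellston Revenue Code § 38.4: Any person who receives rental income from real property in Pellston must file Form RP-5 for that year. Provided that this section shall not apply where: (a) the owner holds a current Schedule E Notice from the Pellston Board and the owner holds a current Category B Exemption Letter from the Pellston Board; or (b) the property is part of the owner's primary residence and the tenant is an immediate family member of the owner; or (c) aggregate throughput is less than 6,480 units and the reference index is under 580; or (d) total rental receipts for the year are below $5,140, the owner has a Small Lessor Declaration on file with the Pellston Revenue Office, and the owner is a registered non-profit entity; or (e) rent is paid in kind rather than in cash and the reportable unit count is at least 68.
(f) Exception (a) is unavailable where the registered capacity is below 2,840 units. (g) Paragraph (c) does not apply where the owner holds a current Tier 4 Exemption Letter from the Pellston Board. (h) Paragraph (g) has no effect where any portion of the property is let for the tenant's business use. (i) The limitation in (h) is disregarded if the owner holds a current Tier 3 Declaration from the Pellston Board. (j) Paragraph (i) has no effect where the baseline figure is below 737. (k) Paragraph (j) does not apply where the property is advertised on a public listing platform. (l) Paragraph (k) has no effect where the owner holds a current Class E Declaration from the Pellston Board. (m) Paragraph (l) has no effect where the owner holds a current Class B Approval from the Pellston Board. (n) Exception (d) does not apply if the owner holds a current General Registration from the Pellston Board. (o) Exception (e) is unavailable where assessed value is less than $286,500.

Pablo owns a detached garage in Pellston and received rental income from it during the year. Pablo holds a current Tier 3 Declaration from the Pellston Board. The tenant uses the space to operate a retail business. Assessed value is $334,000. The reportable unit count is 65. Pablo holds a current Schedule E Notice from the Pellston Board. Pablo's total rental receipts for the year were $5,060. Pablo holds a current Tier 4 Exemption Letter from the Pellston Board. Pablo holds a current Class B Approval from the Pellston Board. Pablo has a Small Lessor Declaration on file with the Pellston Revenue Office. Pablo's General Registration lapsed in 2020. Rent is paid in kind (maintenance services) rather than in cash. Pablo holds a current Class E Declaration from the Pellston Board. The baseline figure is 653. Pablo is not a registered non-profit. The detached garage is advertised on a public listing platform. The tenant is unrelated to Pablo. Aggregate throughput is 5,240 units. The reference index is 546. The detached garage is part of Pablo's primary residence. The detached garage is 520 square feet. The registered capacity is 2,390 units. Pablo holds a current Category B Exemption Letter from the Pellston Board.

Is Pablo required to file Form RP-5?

Yes — Pablo must file Form RP-5.

All of (a)'s requirements are met (a current Schedule E Notice is held; a current Category B Exemption Letter is held). However, paragraph (f) must be considered: (f) operates against (a): the registered capacity is 2,390 units, below the 2,840 units limit. So (a) is unavailable.
Exception (b) requires that the tenant is an immediate family member of the owner; but the tenant is unrelated to the owner, so (b) is unavailable.
Exception (c): aggregate throughput is 5,240 units, less than the 6,480 units limit; the reference index is 546, under the 580 limit — every condition holds. Turning to paragraphs (g)–(m): (g) is engaged — a current Tier 4 Exemption Letter is held. (h) would limit (g) — the space is let for business use — but (i) sets (h) aside: (i) operates against (h): a current Tier 3 Declaration is held. (j) would limit (i) — the baseline figure is 653, below the 737 limit — but (k) sets (j) aside: (k) operates against (j): the property is publicly advertised. (l) would limit (k) — a current Class E Declaration is held — but (m) sets (l) aside: (m) operates against (l): a current Class B Approval is held. So (c) is unavailable.
Exception (d) does not apply: Pablo is not a registered non-profit.
Exception (e) fails — the reportable unit count is 65, short of 68.
No exception is made out. Pablo falls within the general rule.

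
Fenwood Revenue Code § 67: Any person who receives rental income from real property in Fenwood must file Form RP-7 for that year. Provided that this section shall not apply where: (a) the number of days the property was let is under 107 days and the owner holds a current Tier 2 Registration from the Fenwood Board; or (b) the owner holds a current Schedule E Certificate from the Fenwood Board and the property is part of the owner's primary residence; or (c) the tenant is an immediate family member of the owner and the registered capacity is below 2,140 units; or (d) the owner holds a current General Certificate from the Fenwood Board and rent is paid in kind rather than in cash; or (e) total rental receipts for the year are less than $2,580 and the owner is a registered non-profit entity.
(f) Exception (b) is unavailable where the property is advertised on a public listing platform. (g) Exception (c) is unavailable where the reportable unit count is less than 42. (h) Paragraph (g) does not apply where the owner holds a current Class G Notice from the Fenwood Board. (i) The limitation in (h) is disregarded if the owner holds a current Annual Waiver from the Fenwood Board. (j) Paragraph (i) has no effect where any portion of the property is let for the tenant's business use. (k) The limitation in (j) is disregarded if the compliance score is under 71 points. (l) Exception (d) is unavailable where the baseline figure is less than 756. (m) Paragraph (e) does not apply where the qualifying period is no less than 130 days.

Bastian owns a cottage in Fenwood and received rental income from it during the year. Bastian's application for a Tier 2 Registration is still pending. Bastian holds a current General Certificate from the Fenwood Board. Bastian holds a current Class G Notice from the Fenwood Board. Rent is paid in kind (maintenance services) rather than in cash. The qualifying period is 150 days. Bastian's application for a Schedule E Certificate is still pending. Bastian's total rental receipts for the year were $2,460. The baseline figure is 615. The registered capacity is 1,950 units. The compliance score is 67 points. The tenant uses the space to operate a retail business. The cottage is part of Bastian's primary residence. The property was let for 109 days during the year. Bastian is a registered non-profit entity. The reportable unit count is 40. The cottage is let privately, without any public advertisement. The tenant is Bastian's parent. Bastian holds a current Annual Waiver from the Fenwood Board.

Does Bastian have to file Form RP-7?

Yes — Bastian must file Form RP-7.

Exception (a) does not apply: the number of days the property was let is 109 days, not under 107 days.
Exception (b) requires that the owner holds a current Schedule E Certificate from the Fenwood Board; but no current Schedule E Certificate is held, so (b) is unavailable.
Exception (c): the tenant is an immediate family member; the registered capacity is 1,950 units, below the 2,140 units limit — every condition holds. But: (g) operates against (c): the reportable unit count is 40, less than the 42 limit. (h) would limit (g) — a current Class G Notice is held — but (i) sets (h) aside: (i) operates against (h): a current Annual Waiver is held. (j) applies (the space is let for business use), but is displaced by (k): (k) applies — the compliance score is 67 points, under the 71 points limit. (c) is therefore removed.
Exception (d): a current General Certificate is held; rent is paid in kind — every condition holds. Turning to paragraph (l): (l) operates — the baseline figure is 615, less than the 756 limit. So (d) is unavailable.
Exception (e)'s conditions are all satisfied: total rental receipts for the year are $2,460, less than the $2,580 limit; Bastian is a registered non-profit. But: (m) operates — the qualifying period is 150 days, meeting the 130 days threshold. (e) is therefore removed.
Every exception is unavailable, so the rule governs.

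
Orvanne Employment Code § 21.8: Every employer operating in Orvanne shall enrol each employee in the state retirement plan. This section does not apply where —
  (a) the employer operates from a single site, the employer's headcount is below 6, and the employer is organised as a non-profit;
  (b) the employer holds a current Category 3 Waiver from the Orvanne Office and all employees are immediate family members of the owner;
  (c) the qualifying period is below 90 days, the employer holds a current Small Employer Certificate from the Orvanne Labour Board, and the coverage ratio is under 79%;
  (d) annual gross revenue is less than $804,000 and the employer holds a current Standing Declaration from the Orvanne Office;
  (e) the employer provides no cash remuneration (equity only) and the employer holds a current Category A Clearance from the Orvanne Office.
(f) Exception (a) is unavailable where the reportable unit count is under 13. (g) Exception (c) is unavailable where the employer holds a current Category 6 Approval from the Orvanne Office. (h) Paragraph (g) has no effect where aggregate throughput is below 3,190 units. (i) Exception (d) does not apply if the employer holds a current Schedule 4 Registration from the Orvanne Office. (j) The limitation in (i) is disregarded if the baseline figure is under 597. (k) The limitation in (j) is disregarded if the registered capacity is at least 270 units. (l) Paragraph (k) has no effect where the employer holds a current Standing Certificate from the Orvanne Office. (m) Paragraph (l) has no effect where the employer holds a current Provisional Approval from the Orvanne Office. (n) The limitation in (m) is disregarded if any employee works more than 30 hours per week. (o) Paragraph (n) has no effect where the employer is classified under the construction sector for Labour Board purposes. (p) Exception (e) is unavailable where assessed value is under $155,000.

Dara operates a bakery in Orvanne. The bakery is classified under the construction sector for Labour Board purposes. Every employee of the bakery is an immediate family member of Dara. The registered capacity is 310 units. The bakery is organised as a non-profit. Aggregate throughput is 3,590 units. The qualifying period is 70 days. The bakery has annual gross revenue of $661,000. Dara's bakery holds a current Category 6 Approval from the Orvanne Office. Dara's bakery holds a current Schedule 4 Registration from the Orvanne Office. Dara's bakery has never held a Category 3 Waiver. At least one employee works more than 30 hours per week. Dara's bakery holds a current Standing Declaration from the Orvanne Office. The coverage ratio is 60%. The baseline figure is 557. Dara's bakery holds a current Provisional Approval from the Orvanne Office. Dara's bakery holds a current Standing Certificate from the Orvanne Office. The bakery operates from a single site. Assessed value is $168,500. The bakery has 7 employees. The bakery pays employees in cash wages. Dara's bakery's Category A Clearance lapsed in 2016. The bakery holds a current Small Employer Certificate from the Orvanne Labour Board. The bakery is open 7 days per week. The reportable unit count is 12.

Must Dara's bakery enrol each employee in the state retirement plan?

Exception (a) does not apply: the employer's headcount is 7, not below 6.
Exception (b) fails — no current Category 3 Waiver is held.
Exception (c): the qualifying period is 70 days, below the 90 days limit; a current Small Employer Certificate is held; the coverage ratio is 60%, under the 79% limit — every condition holds. But: (g) operates against (c): a current Category 6 Approval is held. (h), which would lift (g), is not engaged — aggregate throughput is 3,590 units, not below 3,190 units. So (c) is unavailable.
All of (d)'s requirements are met (annual gross revenue is $661,000, less than the $804,000 limit; a current Standing Declaration is held). However, paragraphs (i)–(o) must be considered: (i) operates against (d): a current Schedule 4 Registration is held. (j) applies (the baseline figure is 557, under the 597 limit), but is itself disapplied by (k): (k) is triggered — the registered capacity is 310 units, meeting the 270 units threshold. (l) applies (a current Standing Certificate is held), but is overridden by (m): (m) operates — a current Provisional Approval is held. (n) would limit (m) — at least one employee exceeds 30 hours/week — but (o) sets (n) aside: (o) is triggered — the bakery is classified under the construction sector. So (d) is unavailable.
Exception (e) does not apply: employees are paid cash wages.
No exception displaces § 21.8.

Yes — Dara's bakery must enrol each employee in the state retirement plan.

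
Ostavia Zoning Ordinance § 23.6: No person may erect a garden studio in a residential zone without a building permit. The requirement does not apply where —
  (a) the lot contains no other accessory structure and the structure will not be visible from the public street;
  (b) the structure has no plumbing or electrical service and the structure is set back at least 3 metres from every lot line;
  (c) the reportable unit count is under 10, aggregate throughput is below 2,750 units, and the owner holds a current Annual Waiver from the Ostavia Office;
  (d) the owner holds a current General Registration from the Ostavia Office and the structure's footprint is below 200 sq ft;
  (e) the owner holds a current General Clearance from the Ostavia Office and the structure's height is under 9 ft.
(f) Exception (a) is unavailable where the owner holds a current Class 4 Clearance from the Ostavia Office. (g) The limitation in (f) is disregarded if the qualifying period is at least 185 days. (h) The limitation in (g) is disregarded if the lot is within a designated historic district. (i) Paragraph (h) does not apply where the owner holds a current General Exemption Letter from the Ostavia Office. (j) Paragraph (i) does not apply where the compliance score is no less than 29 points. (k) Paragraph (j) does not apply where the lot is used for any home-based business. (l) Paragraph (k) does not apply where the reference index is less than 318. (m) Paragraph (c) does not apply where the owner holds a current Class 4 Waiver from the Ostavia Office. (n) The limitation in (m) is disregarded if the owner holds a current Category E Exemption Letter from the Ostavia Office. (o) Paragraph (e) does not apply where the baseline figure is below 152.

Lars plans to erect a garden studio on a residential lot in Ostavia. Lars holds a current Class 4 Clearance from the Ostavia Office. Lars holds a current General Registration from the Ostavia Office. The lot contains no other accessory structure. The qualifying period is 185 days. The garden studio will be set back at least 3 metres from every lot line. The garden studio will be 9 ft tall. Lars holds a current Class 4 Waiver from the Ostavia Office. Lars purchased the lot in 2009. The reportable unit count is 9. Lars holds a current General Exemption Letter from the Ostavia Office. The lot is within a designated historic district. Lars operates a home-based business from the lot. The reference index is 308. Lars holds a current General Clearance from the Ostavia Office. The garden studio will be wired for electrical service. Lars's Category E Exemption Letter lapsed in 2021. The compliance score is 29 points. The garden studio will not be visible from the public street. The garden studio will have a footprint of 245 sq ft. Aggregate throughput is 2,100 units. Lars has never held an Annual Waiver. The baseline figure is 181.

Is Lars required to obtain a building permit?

Yes — Lars must obtain a building permit.

Exception (a) is satisfied on its face — the lot has no other accessory structure; the structure will not be visible from the street. But: (f) is triggered — a current Class 4 Clearance is held. (g) applies (the qualifying period is 185 days, meeting the 185 days threshold), but is displaced by (h): (h) operates against (g): the lot is in a historic district. (i) would limit (h) — a current General Exemption Letter is held — but (j) sets (i) aside: (j) is triggered — the compliance score is 29 points, meeting the 29 points threshold. (k) is engaged (a home-based business operates on the lot), but is displaced by (l): (l) operates — the reference index is 308, less than the 318 limit. (a) is therefore removed.
Exception (b) requires that the structure has no plumbing or electrical service; but electrical service is planned, so (b) is unavailable.
Exception (c) does not apply: there is no Annual Waiver in force.
Exception (d) does not apply: the structure's footprint is 245 sq ft, not below 200 sq ft.
Exception (e) requires that the structure's height is under 9 ft; but the structure's height is 9 ft, not under 9 ft, so (e) is unavailable.
No exception applies. The general rule governs.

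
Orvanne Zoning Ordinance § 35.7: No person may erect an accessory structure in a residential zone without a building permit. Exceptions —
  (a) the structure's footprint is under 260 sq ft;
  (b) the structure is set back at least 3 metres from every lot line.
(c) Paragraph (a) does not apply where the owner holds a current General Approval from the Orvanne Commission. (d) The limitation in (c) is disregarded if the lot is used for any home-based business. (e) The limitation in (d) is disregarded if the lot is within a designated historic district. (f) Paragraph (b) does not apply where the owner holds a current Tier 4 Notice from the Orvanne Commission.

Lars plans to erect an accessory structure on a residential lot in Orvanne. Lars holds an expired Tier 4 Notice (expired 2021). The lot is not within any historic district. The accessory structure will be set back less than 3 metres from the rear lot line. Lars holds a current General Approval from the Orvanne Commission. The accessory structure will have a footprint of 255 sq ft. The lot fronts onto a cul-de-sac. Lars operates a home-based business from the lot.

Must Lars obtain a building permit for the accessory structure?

Exception (a)'s conditions are all satisfied: the structure's footprint is 255 sq ft, under the 260 sq ft limit. Considering the limiting provisions: (c) applies (a current General Approval is held), but is set aside by (d): (d) operates against (c): a home-based business operates on the lot. (e), which would lift (d), is not triggered — the lot is not in a historic district. (a) remains available.
Exception (b) requires that the structure is set back at least 3 metres from every lot line; but the rear setback is under 3 m, so (b) is unavailable.

No — exception (a) applies; Lars does not need a building permit.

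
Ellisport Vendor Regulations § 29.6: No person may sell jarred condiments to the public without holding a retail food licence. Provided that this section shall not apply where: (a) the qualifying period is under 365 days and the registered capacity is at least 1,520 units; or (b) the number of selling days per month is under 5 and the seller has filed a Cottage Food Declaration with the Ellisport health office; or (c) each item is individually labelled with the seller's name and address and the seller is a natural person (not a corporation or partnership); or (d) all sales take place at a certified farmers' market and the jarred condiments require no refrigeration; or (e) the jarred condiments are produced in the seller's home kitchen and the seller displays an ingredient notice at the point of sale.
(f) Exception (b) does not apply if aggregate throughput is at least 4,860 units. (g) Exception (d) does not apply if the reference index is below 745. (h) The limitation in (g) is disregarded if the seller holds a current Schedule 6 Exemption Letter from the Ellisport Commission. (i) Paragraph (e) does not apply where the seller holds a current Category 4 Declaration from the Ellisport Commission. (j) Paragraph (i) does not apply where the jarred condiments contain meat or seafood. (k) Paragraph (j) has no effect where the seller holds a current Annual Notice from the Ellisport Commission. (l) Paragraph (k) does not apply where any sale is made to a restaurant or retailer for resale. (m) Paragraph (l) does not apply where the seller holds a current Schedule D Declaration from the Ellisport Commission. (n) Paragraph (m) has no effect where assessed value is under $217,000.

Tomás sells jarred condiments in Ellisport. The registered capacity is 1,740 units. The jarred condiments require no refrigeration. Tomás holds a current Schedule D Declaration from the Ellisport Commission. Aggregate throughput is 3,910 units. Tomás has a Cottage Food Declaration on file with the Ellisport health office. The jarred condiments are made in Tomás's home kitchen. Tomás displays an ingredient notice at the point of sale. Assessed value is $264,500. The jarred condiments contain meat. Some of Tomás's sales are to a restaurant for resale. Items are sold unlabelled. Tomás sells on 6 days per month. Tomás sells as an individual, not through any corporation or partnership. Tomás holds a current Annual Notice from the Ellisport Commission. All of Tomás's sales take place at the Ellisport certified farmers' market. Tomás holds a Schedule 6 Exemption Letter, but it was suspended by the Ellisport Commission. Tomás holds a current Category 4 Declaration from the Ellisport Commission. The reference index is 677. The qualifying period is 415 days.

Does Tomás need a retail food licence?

Yes — Tomás must hold a retail food licence.

Exception (a) fails — the qualifying period is 415 days, not under 365 days.
Exception (b) requires that the number of selling days per month is under 5; but the number of selling days per month is 6, not under 5, so (b) is unavailable.
Exception (c) does not apply: items are sold unlabelled.
All of (d)'s requirements are met (all sales are at a certified farmers' market; the jarred condiments are shelf-stable). However, paragraphs (g)–(h) must be considered: (g) applies — the reference index is 677, below the 745 limit. (h) is not engaged (no current Schedule 6 Exemption Letter is held), so (g) stands. (d) is therefore removed.
All of (e)'s requirements are met (the jarred condiments are home-kitchen produced; an ingredient notice is displayed). But: (i) applies — a current Category 4 Declaration is held. (j) would limit (i) — the jarred condiments contain meat — but (k) sets (j) aside: (k) operates — a current Annual Notice is held. (l) would limit (k) — some sales are to a restaurant for resale — but (m) sets (l) aside: (m) is triggered — a current Schedule D Declaration is held. (n) is not engaged (assessed value is $264,500, not under $217,000), so (m) stands. So (e) is unavailable.
None of the exceptions is available; § 29.6 applies in full.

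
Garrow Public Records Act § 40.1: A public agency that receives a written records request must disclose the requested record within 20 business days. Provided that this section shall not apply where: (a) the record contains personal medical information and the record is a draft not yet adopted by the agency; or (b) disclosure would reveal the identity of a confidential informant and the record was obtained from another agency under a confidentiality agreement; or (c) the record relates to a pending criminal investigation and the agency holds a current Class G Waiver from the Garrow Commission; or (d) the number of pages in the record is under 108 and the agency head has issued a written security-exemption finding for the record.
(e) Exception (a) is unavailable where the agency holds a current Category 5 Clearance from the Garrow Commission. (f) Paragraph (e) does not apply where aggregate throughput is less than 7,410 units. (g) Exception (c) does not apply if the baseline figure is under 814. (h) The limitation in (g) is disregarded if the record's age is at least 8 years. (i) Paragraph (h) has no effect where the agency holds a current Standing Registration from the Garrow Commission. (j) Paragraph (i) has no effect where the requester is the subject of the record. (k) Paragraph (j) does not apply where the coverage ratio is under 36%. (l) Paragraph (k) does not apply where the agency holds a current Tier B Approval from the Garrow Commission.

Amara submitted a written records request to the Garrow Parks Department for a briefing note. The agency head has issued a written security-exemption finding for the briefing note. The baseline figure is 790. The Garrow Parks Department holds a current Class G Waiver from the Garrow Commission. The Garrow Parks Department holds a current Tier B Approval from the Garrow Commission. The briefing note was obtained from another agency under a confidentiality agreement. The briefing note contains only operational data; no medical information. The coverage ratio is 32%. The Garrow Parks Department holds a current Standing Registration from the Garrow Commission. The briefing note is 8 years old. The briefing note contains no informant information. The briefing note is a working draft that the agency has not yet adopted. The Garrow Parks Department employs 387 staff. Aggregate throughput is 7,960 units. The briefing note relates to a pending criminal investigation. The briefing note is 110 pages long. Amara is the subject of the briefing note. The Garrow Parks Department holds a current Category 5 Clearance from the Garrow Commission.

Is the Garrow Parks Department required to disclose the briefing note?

No — exception (c) applies; the Garrow Parks Department is not required to disclose the briefing note.

Exception (a) fails — the briefing note contains only operational data.
Exception (b) does not apply: the briefing note contains no informant information.
Exception (c): the briefing note relates to a pending investigation; a current Class G Waiver is held — every condition holds. As to paragraphs (g)–(l): (g) is triggered (the baseline figure is 790, under the 814 limit), but yields to (h): (h) operates — the record's age is 8 years, meeting the 8 years threshold. (i) is engaged (a current Standing Registration is held), but is itself disapplied by (j): (j) operates against (i): Amara is the subject of the briefing note. (k) is engaged (the coverage ratio is 32%, under the 36% limit), but is overridden by (l): (l) operates against (k): a current Tier B Approval is held. Exception (c) stands.
Exception (d) fails — the number of pages in the record is 110, not under 108.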